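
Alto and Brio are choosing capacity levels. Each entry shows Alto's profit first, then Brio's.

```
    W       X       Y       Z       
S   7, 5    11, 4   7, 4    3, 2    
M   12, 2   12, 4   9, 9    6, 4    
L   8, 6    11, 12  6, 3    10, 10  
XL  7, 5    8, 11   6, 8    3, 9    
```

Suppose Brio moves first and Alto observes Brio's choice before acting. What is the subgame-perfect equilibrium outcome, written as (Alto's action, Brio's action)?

(L, Z)

Backward induction with Brio moving first.
- W → Alto plays M (best of 7, 12, 8, 7); Brio gets 2.
- X → Alto plays M (best of 11, 12, 11, 8); Brio gets 4.
- Y → Alto plays M (best of 7, 9, 6, 6); Brio gets 9.
- Z → Alto plays L (best of 3, 6, 10, 3); Brio gets 10.
Among 2, 4, 9, 10, the best is 10 at Z. Subgame-perfect outcome: (L, Z) with payoffs (10, 10).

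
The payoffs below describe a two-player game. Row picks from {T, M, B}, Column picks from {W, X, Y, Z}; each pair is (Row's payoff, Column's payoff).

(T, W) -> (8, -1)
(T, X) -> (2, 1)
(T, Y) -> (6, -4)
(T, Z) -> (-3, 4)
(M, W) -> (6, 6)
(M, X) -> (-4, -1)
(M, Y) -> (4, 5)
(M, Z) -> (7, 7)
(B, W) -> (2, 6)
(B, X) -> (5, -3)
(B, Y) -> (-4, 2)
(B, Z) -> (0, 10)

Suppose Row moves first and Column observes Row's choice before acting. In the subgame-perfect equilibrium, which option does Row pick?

Solve by backward induction (Row leads).
- T → Column plays Z (best of -1, 1, -4, 4); Row gets -3.
- M → Column plays Z (best of 6, -1, 5, 7); Row gets 7.
- B → Column plays Z (best of 6, -3, 2, 10); Row gets 0.
Maximizing over -3, 7, 0, Row chooses M. Subgame-perfect outcome: (M, Z) with payoffs (7, 7).

M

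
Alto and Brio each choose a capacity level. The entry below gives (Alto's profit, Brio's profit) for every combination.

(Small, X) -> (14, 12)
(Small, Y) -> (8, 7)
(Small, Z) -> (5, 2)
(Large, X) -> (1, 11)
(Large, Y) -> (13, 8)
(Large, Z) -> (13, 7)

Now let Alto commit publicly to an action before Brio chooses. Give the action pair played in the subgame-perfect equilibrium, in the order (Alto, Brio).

(Small, X)

Backward induction with Alto moving first.
- Small → Brio plays X (best of 12, 7, 2); Alto gets 14.
- Large → Brio plays X (best of 11, 8, 7); Alto gets 1.
Alto's induced payoffs are 14, 1, so Alto commits to Small. Subgame-perfect outcome: (Small, X) with payoffs (14, 12).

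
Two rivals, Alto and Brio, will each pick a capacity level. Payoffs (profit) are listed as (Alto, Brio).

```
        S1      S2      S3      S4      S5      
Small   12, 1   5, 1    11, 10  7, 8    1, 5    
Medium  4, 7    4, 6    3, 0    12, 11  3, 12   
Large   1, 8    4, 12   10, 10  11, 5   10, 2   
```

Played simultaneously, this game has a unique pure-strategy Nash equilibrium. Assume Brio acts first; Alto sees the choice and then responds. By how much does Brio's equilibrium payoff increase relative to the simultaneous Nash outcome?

Solve by backward induction (Brio leads).
- S1 → Alto plays Small (best of 12, 4, 1); Brio gets 1.
- S2 → Alto plays Small (best of 5, 4, 4); Brio gets 1.
- S3 → Alto plays Small (best of 11, 3, 10); Brio gets 10.
- S4 → Alto plays Medium (best of 7, 12, 11); Brio gets 11.
- S5 → Alto plays Large (best of 1, 3, 10); Brio gets 2.
Among 1, 1, 10, 11, 2, the best is 11 at S4. Subgame-perfect outcome: (Medium, S4) with payoffs (12, 11).
Now find the simultaneous Nash equilibrium.
Alto's best replies: S1→Small; S2→Small; S3→Small; S4→Medium; S5→Large.
Brio's best replies: Small→S3; Medium→S5; Large→S2.
Only (Small, S3) has each player best-responding; Nash payoffs (11, 10).
Brio's commitment gain: 11 − 10 = 1.

1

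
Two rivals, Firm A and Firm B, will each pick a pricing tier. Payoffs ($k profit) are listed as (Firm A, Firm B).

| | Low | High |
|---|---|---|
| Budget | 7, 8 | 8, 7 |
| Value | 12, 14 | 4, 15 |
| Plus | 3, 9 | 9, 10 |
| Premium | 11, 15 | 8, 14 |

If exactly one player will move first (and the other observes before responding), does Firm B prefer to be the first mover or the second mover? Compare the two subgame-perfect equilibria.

If Firm A leads: Firm B's best replies are Budget→Low, Value→High, Plus→High, Premium→Low; Firm A's induced payoffs 7, 4, 9, 11; outcome (Premium, Low), payoffs (11, 15).
If Firm B leads: Firm A's best replies are Low→Value, High→Plus; Firm B's induced payoffs 14, 10; outcome (Value, Low), payoffs (12, 14).
Firm B gets 14 moving first and 15 moving second, so Firm B prefers to move second.

second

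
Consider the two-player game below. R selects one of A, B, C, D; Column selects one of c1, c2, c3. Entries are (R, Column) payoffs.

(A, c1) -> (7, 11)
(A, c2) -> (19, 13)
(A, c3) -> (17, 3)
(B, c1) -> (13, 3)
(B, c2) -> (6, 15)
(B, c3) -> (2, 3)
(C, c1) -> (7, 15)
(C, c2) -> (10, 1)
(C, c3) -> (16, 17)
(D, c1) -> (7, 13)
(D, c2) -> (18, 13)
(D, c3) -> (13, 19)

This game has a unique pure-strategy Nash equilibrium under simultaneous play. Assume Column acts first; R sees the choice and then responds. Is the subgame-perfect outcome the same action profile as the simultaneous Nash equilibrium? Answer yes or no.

yes

Work backward from R's decision.
- c1: R compares 7, 13, 7, 7 and picks B; Column would get 3.
- c2: R compares 19, 6, 10, 18 and picks A; Column would get 13.
- c3: R compares 17, 2, 16, 13 and picks A; Column would get 3.
Among 3, 13, 3, the best is 13 at c2. Subgame-perfect outcome: (A, c2) with payoffs (19, 13).
Under simultaneous play:
R's best replies: c1→B; c2→A; c3→A.
Column's best replies: A→c2; B→c2; C→c3; D→c3.
Only (A, c2) has each player best-responding; Nash payoffs (19, 13).
Sequential outcome (A, c2) coincides with the Nash profile (A, c2).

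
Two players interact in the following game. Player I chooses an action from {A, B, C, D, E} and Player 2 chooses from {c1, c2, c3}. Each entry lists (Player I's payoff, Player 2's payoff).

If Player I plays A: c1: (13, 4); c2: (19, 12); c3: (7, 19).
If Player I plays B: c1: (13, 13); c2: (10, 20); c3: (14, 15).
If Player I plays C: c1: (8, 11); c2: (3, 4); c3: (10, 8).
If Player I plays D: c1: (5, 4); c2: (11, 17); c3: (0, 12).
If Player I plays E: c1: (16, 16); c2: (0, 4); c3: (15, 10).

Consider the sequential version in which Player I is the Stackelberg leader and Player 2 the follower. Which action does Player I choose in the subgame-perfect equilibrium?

E

Solve by backward induction (Player I leads).
- A → Player 2 plays c3 (best of 4, 12, 19); Player I gets 7.
- B → Player 2 plays c2 (best of 13, 20, 15); Player I gets 10.
- C → Player 2 plays c1 (best of 11, 4, 8); Player I gets 8.
- D → Player 2 plays c2 (best of 4, 17, 12); Player I gets 11.
- E → Player 2 plays c1 (best of 16, 4, 10); Player I gets 16.
Maximizing over 7, 10, 8, 11, 16, Player I chooses E. Subgame-perfect outcome: (E, c1) with payoffs (16, 16).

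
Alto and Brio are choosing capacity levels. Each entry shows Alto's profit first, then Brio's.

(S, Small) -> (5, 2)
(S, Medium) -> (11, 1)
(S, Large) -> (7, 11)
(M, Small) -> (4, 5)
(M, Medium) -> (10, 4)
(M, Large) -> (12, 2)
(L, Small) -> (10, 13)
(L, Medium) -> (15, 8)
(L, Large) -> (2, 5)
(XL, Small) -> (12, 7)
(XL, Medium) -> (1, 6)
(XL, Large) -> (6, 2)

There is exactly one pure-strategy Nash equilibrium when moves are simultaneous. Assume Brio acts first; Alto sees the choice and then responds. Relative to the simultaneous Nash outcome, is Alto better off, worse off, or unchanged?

better off

Work backward from Alto's decision.
- Small: Alto compares 5, 4, 10, 12 and picks XL; Brio would get 7.
- Medium: Alto compares 11, 10, 15, 1 and picks L; Brio would get 8.
- Large: Alto compares 7, 12, 2, 6 and picks M; Brio would get 2.
Maximizing over 7, 8, 2, Brio chooses Medium. Subgame-perfect outcome: (L, Medium) with payoffs (15, 8).
For the simultaneous game, intersect best replies.
Alto's best replies: Small→XL; Medium→L; Large→M.
Brio's best replies: S→Large; M→Small; L→Small; XL→Small.
The unique mutual best reply is (XL, Small), giving (12, 7).
Alto earns 15 sequentially versus 12 at the Nash outcome: better off.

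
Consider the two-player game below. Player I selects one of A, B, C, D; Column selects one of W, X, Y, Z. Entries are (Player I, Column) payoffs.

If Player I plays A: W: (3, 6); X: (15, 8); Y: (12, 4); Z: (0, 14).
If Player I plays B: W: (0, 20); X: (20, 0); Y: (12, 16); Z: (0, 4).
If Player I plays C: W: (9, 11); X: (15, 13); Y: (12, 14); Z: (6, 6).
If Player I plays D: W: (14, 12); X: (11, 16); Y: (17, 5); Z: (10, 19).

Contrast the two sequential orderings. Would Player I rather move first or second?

If Player I leads: Column's best replies are A→Z, B→W, C→Y, D→Z; Player I's induced payoffs 0, 0, 12, 10; outcome (C, Y), payoffs (12, 14).
If Column leads: Player I's best replies are W→D, X→B, Y→D, Z→D; Column's induced payoffs 12, 0, 5, 19; outcome (D, Z), payoffs (10, 19).
Player I gets 12 moving first and 10 moving second, so Player I prefers to move first.

first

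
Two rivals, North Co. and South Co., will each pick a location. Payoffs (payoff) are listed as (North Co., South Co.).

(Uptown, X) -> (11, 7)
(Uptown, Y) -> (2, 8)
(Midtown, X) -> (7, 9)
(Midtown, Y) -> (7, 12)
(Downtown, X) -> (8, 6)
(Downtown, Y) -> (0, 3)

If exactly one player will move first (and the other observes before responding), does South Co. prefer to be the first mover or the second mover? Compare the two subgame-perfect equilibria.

If North Co. leads: South Co.'s best replies are Uptown→Y, Midtown→Y, Downtown→X; North Co.'s induced payoffs 2, 7, 8; outcome (Downtown, X), payoffs (8, 6).
If South Co. leads: North Co.'s best replies are X→Uptown, Y→Midtown; South Co.'s induced payoffs 7, 12; outcome (Midtown, Y), payoffs (7, 12).
South Co. gets 12 moving first and 6 moving second, so South Co. prefers to move first.

first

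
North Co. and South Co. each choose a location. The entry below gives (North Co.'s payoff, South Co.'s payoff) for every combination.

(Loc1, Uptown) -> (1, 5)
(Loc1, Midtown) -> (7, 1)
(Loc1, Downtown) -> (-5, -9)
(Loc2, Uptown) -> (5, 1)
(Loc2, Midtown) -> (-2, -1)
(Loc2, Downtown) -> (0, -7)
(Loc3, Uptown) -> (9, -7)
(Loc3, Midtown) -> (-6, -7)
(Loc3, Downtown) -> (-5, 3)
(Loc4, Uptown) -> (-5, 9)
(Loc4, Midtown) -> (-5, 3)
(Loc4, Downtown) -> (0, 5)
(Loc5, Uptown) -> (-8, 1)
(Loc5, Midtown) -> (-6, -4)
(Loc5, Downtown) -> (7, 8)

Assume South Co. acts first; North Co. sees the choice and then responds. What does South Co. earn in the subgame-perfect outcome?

8

North Co. best-responds to each possible South Co. move:
- Uptown → North Co. plays Loc3 (best of 1, 5, 9, -5, -8); South Co. gets -7.
- Midtown → North Co. plays Loc1 (best of 7, -2, -6, -5, -6); South Co. gets 1.
- Downtown → North Co. plays Loc5 (best of -5, 0, -5, 0, 7); South Co. gets 8.
Maximizing over -7, 1, 8, South Co. chooses Downtown. Subgame-perfect outcome: (Loc5, Downtown) with payoffs (7, 8).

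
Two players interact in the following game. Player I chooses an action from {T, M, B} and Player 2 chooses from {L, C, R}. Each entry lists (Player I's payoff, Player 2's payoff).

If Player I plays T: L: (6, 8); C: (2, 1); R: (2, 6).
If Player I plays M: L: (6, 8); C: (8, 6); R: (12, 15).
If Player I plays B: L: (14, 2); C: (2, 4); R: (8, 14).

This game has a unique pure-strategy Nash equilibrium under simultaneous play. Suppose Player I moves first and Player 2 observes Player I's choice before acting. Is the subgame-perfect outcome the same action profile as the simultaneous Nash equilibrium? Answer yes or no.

Backward induction with Player I moving first.
- T: BR = L, leader payoff 6.
- M: BR = R, leader payoff 12.
- B: BR = R, leader payoff 8.
Among 6, 12, 8, the best is 12 at M. Subgame-perfect outcome: (M, R) with payoffs (12, 15).
Under simultaneous play:
Player I's best replies: L→B; C→M; R→M.
Player 2's best replies: T→L; M→R; B→R.
The unique mutual best reply is (M, R), giving (12, 15).
Sequential outcome (M, R) coincides with the Nash profile (M, R).

yes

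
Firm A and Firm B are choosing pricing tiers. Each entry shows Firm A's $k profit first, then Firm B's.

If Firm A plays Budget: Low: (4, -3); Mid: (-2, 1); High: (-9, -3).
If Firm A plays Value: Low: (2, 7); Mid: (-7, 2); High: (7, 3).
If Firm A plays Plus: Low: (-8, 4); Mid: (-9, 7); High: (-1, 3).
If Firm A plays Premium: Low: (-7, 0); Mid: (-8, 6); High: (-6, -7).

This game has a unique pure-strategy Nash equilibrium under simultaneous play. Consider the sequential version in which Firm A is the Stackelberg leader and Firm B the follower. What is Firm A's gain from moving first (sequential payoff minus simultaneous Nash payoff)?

Backward induction with Firm A moving first.
- Budget: BR = Mid, leader payoff -2.
- Value: BR = Low, leader payoff 2.
- Plus: BR = Mid, leader payoff -9.
- Premium: BR = Mid, leader payoff -8.
Among -2, 2, -9, -8, the best is 2 at Value. Subgame-perfect outcome: (Value, Low) with payoffs (2, 7).
For the simultaneous game, intersect best replies.
Firm A's best replies: Low→Budget; Mid→Budget; High→Value.
Firm B's best replies: Budget→Mid; Value→Low; Plus→Mid; Premium→Mid.
Only (Budget, Mid) has each player best-responding; Nash payoffs (-2, 1).
Firm A's commitment gain: 2 − -2 = 4.

4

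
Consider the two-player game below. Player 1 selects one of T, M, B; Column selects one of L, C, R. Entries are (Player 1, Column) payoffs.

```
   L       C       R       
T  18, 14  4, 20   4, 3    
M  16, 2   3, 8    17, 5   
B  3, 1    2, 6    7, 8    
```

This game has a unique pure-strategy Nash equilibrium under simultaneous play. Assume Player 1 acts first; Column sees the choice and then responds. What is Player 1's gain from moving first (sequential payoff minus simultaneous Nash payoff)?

Work backward from Column's decision.
- T: Column compares 14, 20, 3 and picks C; Player 1 would get 4.
- M: Column compares 2, 8, 5 and picks C; Player 1 would get 3.
- B: Column compares 1, 6, 8 and picks R; Player 1 would get 7.
Among 4, 3, 7, the best is 7 at B. Subgame-perfect outcome: (B, R) with payoffs (7, 8).
For the simultaneous game, intersect best replies.
Player 1's best replies: L→T; C→T; R→M.
Column's best replies: T→C; M→C; B→R.
Only (T, C) has each player best-responding; Nash payoffs (4, 20).
Player 1's commitment gain: 7 − 4 = 3.

3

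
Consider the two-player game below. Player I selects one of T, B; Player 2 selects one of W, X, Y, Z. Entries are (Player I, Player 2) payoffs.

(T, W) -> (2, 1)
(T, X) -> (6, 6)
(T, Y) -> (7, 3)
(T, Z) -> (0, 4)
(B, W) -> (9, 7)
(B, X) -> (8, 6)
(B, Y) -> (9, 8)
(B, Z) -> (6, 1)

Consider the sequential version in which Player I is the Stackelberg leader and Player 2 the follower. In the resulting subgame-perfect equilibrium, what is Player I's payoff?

9

Work backward from Player 2's decision.
- T: BR = X, leader payoff 6.
- B: BR = Y, leader payoff 9.
Player I's induced payoffs are 6, 9, so Player I commits to B. Subgame-perfect outcome: (B, Y) with payoffs (9, 8).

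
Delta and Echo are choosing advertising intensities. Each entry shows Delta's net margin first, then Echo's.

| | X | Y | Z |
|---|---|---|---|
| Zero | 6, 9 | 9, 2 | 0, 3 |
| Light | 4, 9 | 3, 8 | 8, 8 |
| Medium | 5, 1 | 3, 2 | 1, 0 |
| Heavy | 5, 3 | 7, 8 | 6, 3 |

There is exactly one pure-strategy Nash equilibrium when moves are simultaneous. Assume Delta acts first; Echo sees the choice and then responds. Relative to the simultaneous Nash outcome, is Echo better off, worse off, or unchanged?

Work backward from Echo's decision.
- Zero: Echo compares 9, 2, 3 and picks X; Delta would get 6.
- Light: Echo compares 9, 8, 8 and picks X; Delta would get 4.
- Medium: Echo compares 1, 2, 0 and picks Y; Delta would get 3.
- Heavy: Echo compares 3, 8, 3 and picks Y; Delta would get 7.
Maximizing over 6, 4, 3, 7, Delta chooses Heavy. Subgame-perfect outcome: (Heavy, Y) with payoffs (7, 8).
Under simultaneous play:
Delta's best replies: X→Zero; Y→Zero; Z→Light.
Echo's best replies: Zero→X; Light→X; Medium→Y; Heavy→Y.
The unique mutual best reply is (Zero, X), giving (6, 9).
Echo earns 8 sequentially versus 9 at the Nash outcome: worse off.

worse off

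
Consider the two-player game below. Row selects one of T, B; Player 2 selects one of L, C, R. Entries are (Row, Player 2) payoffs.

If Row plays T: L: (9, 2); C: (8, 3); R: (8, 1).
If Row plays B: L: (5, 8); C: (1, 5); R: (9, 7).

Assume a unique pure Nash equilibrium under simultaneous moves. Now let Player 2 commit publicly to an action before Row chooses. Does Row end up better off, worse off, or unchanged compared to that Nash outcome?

better off

Row best-responds to each possible Player 2 move:
- L → Row plays T (best of 9, 5); Player 2 gets 2.
- C → Row plays T (best of 8, 1); Player 2 gets 3.
- R → Row plays B (best of 8, 9); Player 2 gets 7.
Among 2, 3, 7, the best is 7 at R. Subgame-perfect outcome: (B, R) with payoffs (9, 7).
Now find the simultaneous Nash equilibrium.
Row's best replies: L→T; C→T; R→B.
Player 2's best replies: T→C; B→L.
The unique mutual best reply is (T, C), giving (8, 3).
Row earns 9 sequentially versus 8 at the Nash outcome: better off.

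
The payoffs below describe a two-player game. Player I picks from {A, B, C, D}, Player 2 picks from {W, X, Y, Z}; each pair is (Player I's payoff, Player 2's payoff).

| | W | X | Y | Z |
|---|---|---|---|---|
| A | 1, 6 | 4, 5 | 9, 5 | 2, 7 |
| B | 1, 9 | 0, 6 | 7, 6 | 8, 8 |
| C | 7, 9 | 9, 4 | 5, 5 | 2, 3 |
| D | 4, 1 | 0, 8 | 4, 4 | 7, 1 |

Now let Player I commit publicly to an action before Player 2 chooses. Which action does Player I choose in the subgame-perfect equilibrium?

C

Solve by backward induction (Player I leads).
- A: BR = Z, leader payoff 2.
- B: BR = W, leader payoff 1.
- C: BR = W, leader payoff 7.
- D: BR = X, leader payoff 0.
Maximizing over 2, 1, 7, 0, Player I chooses C. Subgame-perfect outcome: (C, W) with payoffs (7, 9).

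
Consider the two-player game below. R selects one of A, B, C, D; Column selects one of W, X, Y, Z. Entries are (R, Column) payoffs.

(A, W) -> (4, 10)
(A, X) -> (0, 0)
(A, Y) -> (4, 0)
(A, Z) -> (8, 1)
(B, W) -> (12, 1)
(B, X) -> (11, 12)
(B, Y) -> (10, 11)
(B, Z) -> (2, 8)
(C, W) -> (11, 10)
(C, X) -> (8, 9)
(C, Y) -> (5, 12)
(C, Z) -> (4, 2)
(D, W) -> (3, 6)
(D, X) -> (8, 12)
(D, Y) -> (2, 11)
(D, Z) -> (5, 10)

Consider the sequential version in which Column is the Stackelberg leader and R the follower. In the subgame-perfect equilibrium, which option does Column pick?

Solve by backward induction (Column leads).
- W: R compares 4, 12, 11, 3 and picks B; Column would get 1.
- X: R compares 0, 11, 8, 8 and picks B; Column would get 12.
- Y: R compares 4, 10, 5, 2 and picks B; Column would get 11.
- Z: R compares 8, 2, 4, 5 and picks A; Column would get 1.
Column's induced payoffs are 1, 12, 11, 1, so Column commits to X. Subgame-perfect outcome: (B, X) with payoffs (11, 12).

X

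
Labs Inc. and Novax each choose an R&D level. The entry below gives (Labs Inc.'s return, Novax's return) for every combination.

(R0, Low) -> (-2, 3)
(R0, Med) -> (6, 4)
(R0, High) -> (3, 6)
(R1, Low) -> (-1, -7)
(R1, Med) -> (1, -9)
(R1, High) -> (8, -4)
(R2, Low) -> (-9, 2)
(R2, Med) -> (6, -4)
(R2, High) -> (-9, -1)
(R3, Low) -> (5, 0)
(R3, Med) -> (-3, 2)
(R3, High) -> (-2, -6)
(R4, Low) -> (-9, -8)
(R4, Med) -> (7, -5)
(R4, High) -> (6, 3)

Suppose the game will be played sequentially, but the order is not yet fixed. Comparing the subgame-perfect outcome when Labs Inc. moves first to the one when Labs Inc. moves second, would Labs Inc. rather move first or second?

first

If Labs Inc. leads: Novax's best replies are R0→High, R1→High, R2→Low, R3→Med, R4→High; Labs Inc.'s induced payoffs 3, 8, -9, -3, 6; outcome (R1, High), payoffs (8, -4).
If Novax leads: Labs Inc.'s best replies are Low→R3, Med→R4, High→R1; Novax's induced payoffs 0, -5, -4; outcome (R3, Low), payoffs (5, 0).
Labs Inc. gets 8 moving first and 5 moving second, so Labs Inc. prefers to move first.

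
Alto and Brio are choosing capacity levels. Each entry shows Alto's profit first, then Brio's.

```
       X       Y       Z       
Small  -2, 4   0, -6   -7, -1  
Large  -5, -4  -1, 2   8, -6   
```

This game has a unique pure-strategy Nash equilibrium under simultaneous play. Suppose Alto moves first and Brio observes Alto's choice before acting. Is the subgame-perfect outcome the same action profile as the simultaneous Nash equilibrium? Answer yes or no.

no

Backward induction with Alto moving first.
- Small: BR = X, leader payoff -2.
- Large: BR = Y, leader payoff -1.
Alto's induced payoffs are -2, -1, so Alto commits to Large. Subgame-perfect outcome: (Large, Y) with payoffs (-1, 2).
Now find the simultaneous Nash equilibrium.
Alto's best replies: X→Small; Y→Small; Z→Large.
Brio's best replies: Small→X; Large→Y.
The unique mutual best reply is (Small, X), giving (-2, 4).
Sequential outcome (Large, Y) differs from the Nash profile (Small, X).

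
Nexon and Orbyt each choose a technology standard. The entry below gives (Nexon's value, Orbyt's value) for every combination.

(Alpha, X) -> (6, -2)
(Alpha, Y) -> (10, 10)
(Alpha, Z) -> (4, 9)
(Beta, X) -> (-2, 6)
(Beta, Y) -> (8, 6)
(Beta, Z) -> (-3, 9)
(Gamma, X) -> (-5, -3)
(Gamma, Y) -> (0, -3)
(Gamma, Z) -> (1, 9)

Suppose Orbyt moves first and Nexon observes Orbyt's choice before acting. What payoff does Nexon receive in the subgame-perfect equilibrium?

Solve by backward induction (Orbyt leads).
- X: Nexon compares 6, -2, -5 and picks Alpha; Orbyt would get -2.
- Y: Nexon compares 10, 8, 0 and picks Alpha; Orbyt would get 10.
- Z: Nexon compares 4, -3, 1 and picks Alpha; Orbyt would get 9.
Among -2, 10, 9, the best is 10 at Y. Subgame-perfect outcome: (Alpha, Y) with payoffs (10, 10).

10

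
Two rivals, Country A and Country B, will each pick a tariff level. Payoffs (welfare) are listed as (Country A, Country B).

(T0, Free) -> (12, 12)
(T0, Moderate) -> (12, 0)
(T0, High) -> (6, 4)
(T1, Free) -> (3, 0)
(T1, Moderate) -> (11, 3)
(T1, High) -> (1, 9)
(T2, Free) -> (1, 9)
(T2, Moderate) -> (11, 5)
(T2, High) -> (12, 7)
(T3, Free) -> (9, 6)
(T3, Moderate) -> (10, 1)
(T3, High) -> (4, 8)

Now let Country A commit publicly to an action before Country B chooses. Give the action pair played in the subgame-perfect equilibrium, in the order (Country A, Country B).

Country B best-responds to each possible Country A move:
- T0: Country B compares 12, 0, 4 and picks Free; Country A would get 12.
- T1: Country B compares 0, 3, 9 and picks High; Country A would get 1.
- T2: Country B compares 9, 5, 7 and picks Free; Country A would get 1.
- T3: Country B compares 6, 1, 8 and picks High; Country A would get 4.
Among 12, 1, 1, 4, the best is 12 at T0. Subgame-perfect outcome: (T0, Free) with payoffs (12, 12).

(T0, Free)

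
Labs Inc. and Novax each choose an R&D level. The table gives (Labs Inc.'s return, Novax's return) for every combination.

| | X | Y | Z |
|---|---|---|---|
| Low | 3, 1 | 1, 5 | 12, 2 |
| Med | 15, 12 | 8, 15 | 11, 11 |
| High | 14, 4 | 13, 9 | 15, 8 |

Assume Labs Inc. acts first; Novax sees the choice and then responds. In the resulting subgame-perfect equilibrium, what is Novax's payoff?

Work backward from Novax's decision.
- Low: BR = Y, leader payoff 1.
- Med: BR = Y, leader payoff 8.
- High: BR = Y, leader payoff 13.
Among 1, 8, 13, the best is 13 at High. Subgame-perfect outcome: (High, Y) with payoffs (13, 9).

9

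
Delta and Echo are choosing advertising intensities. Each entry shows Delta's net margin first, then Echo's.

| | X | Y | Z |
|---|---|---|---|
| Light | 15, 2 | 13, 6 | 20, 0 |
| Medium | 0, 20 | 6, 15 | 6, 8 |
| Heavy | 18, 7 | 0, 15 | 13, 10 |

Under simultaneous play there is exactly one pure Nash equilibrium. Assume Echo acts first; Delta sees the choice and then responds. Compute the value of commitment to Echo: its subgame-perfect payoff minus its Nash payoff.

Work backward from Delta's decision.
- X: Delta compares 15, 0, 18 and picks Heavy; Echo would get 7.
- Y: Delta compares 13, 6, 0 and picks Light; Echo would get 6.
- Z: Delta compares 20, 6, 13 and picks Light; Echo would get 0.
Among 7, 6, 0, the best is 7 at X. Subgame-perfect outcome: (Heavy, X) with payoffs (18, 7).
For the simultaneous game, intersect best replies.
Delta's best replies: X→Heavy; Y→Light; Z→Light.
Echo's best replies: Light→Y; Medium→X; Heavy→Y.
Only (Light, Y) has each player best-responding; Nash payoffs (13, 6).
Echo's commitment gain: 7 − 6 = 1.

1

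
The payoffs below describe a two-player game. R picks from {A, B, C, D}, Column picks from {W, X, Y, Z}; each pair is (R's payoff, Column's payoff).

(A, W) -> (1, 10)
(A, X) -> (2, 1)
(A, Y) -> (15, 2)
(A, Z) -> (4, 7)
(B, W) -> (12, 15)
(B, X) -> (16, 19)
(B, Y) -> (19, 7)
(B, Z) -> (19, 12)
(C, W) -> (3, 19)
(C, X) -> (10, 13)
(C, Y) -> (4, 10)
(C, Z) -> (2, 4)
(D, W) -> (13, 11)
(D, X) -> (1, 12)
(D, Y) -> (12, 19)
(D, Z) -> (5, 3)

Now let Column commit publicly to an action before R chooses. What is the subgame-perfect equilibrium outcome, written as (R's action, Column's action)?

(B, X)

Work backward from R's decision.
- W: R compares 1, 12, 3, 13 and picks D; Column would get 11.
- X: R compares 2, 16, 10, 1 and picks B; Column would get 19.
- Y: R compares 15, 19, 4, 12 and picks B; Column would get 7.
- Z: R compares 4, 19, 2, 5 and picks B; Column would get 12.
Among 11, 19, 7, 12, the best is 19 at X. Subgame-perfect outcome: (B, X) with payoffs (16, 19).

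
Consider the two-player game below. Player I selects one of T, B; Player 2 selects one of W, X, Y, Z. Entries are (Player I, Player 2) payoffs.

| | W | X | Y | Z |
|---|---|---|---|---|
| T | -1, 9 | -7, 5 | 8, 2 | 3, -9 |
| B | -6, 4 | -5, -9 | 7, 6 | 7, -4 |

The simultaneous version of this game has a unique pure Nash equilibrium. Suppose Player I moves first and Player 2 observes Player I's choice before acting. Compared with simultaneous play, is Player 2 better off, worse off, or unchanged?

worse off

Solve by backward induction (Player I leads).
- T: Player 2 compares 9, 5, 2, -9 and picks W; Player I would get -1.
- B: Player 2 compares 4, -9, 6, -4 and picks Y; Player I would get 7.
Player I's induced payoffs are -1, 7, so Player I commits to B. Subgame-perfect outcome: (B, Y) with payoffs (7, 6).
For the simultaneous game, intersect best replies.
Player I's best replies: W→T; X→B; Y→T; Z→B.
Player 2's best replies: T→W; B→Y.
The unique mutual best reply is (T, W), giving (-1, 9).
Player 2 earns 6 sequentially versus 9 at the Nash outcome: worse off.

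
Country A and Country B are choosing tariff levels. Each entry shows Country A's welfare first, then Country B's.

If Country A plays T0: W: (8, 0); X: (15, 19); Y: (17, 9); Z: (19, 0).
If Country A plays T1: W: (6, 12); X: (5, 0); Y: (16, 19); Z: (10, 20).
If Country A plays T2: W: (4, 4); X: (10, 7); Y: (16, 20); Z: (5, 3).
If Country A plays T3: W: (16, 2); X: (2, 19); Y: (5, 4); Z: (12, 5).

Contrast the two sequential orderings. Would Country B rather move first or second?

second

If Country A leads: Country B's best replies are T0→X, T1→Z, T2→Y, T3→X; Country A's induced payoffs 15, 10, 16, 2; outcome (T2, Y), payoffs (16, 20).
If Country B leads: Country A's best replies are W→T3, X→T0, Y→T0, Z→T0; Country B's induced payoffs 2, 19, 9, 0; outcome (T0, X), payoffs (15, 19).
Country B gets 19 moving first and 20 moving second, so Country B prefers to move second.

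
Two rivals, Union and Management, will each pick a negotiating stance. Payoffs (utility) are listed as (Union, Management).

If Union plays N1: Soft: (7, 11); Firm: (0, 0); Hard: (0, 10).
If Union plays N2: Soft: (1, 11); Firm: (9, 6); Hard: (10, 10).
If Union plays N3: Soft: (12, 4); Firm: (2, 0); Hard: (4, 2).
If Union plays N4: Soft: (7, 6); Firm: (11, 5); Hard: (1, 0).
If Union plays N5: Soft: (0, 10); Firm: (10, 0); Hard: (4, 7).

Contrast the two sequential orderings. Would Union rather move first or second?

first

If Union leads: Management's best replies are N1→Soft, N2→Soft, N3→Soft, N4→Soft, N5→Soft; Union's induced payoffs 7, 1, 12, 7, 0; outcome (N3, Soft), payoffs (12, 4).
If Management leads: Union's best replies are Soft→N3, Firm→N4, Hard→N2; Management's induced payoffs 4, 5, 10; outcome (N2, Hard), payoffs (10, 10).
Union gets 12 moving first and 10 moving second, so Union prefers to move first.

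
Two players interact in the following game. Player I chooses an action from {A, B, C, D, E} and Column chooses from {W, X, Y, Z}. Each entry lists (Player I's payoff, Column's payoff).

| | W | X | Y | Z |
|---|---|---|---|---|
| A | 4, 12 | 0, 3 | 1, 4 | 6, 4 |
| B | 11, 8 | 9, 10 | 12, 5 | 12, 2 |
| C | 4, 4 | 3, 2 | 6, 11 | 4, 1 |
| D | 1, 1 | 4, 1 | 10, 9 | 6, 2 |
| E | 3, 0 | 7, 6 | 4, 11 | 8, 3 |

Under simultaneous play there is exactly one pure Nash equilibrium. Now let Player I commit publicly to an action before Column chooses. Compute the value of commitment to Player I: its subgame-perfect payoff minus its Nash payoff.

Work backward from Column's decision.
- A → Column plays W (best of 12, 3, 4, 4); Player I gets 4.
- B → Column plays X (best of 8, 10, 5, 2); Player I gets 9.
- C → Column plays Y (best of 4, 2, 11, 1); Player I gets 6.
- D → Column plays Y (best of 1, 1, 9, 2); Player I gets 10.
- E → Column plays Y (best of 0, 6, 11, 3); Player I gets 4.
Among 4, 9, 6, 10, 4, the best is 10 at D. Subgame-perfect outcome: (D, Y) with payoffs (10, 9).
Under simultaneous play:
Player I's best replies: W→B; X→B; Y→B; Z→B.
Column's best replies: A→W; B→X; C→Y; D→Y; E→Y.
Only (B, X) has each player best-responding; Nash payoffs (9, 10).
Player I's commitment gain: 10 − 9 = 1.

1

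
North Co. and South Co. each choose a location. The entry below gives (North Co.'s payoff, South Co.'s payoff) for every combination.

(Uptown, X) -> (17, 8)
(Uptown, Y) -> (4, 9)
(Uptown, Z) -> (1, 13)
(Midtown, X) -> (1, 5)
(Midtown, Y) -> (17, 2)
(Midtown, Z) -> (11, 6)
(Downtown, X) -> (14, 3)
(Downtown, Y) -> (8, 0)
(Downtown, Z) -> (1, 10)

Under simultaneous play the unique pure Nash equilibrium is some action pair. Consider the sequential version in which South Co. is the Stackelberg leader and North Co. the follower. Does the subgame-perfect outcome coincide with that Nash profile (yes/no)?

North Co. best-responds to each possible South Co. move:
- X → North Co. plays Uptown (best of 17, 1, 14); South Co. gets 8.
- Y → North Co. plays Midtown (best of 4, 17, 8); South Co. gets 2.
- Z → North Co. plays Midtown (best of 1, 11, 1); South Co. gets 6.
South Co.'s induced payoffs are 8, 2, 6, so South Co. commits to X. Subgame-perfect outcome: (Uptown, X) with payoffs (17, 8).
Under simultaneous play:
North Co.'s best replies: X→Uptown; Y→Midtown; Z→Midtown.
South Co.'s best replies: Uptown→Z; Midtown→Z; Downtown→Z.
The unique mutual best reply is (Midtown, Z), giving (11, 6).
Sequential outcome (Uptown, X) differs from the Nash profile (Midtown, Z).

no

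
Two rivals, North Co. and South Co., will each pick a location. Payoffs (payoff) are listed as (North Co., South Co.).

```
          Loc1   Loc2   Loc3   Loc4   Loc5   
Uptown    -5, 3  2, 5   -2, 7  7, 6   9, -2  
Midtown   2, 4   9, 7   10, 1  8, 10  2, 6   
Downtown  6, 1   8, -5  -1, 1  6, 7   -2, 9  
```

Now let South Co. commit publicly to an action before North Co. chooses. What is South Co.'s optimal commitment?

North Co. best-responds to each possible South Co. move:
- Loc1 → North Co. plays Downtown (best of -5, 2, 6); South Co. gets 1.
- Loc2 → North Co. plays Midtown (best of 2, 9, 8); South Co. gets 7.
- Loc3 → North Co. plays Midtown (best of -2, 10, -1); South Co. gets 1.
- Loc4 → North Co. plays Midtown (best of 7, 8, 6); South Co. gets 10.
- Loc5 → North Co. plays Uptown (best of 9, 2, -2); South Co. gets -2.
Among 1, 7, 1, 10, -2, the best is 10 at Loc4. Subgame-perfect outcome: (Midtown, Loc4) with payoffs (8, 10).

Loc4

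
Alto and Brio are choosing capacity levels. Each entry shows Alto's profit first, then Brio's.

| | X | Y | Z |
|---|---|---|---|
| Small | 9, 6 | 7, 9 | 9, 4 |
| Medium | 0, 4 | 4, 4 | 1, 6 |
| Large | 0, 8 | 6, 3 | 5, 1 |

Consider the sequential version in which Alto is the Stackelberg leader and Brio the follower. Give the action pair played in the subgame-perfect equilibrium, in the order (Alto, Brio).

(Small, Y)

Backward induction with Alto moving first.
- Small: Brio compares 6, 9, 4 and picks Y; Alto would get 7.
- Medium: Brio compares 4, 4, 6 and picks Z; Alto would get 1.
- Large: Brio compares 8, 3, 1 and picks X; Alto would get 0.
Alto's induced payoffs are 7, 1, 0, so Alto commits to Small. Subgame-perfect outcome: (Small, Y) with payoffs (7, 9).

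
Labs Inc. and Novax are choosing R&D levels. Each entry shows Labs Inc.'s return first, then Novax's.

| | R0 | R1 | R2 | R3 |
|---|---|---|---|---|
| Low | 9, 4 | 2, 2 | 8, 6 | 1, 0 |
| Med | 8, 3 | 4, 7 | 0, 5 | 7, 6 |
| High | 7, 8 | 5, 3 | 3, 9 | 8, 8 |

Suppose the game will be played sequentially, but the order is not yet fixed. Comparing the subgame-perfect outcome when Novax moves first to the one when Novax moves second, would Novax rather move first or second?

first

If Labs Inc. leads: Novax's best replies are Low→R2, Med→R1, High→R2; Labs Inc.'s induced payoffs 8, 4, 3; outcome (Low, R2), payoffs (8, 6).
If Novax leads: Labs Inc.'s best replies are R0→Low, R1→High, R2→Low, R3→High; Novax's induced payoffs 4, 3, 6, 8; outcome (High, R3), payoffs (8, 8).
Novax gets 8 moving first and 6 moving second, so Novax prefers to move first.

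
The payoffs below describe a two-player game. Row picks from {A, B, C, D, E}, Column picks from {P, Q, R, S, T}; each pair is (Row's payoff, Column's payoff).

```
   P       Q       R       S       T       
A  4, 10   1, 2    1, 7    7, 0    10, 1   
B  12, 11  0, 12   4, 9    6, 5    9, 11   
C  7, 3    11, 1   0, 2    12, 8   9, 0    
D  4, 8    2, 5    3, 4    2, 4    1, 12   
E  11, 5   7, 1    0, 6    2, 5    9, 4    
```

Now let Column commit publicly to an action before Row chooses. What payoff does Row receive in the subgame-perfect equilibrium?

12

Backward induction with Column moving first.
- P → Row plays B (best of 4, 12, 7, 4, 11); Column gets 11.
- Q → Row plays C (best of 1, 0, 11, 2, 7); Column gets 1.
- R → Row plays B (best of 1, 4, 0, 3, 0); Column gets 9.
- S → Row plays C (best of 7, 6, 12, 2, 2); Column gets 8.
- T → Row plays A (best of 10, 9, 9, 1, 9); Column gets 1.
Maximizing over 11, 1, 9, 8, 1, Column chooses P. Subgame-perfect outcome: (B, P) with payoffs (12, 11).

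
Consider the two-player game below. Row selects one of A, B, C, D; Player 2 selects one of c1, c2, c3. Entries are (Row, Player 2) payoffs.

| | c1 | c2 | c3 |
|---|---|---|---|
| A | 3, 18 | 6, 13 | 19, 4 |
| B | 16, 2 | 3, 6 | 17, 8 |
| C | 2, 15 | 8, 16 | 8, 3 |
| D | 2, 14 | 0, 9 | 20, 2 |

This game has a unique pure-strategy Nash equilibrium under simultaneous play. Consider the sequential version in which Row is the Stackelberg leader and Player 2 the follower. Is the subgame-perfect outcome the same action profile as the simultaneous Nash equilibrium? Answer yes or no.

Solve by backward induction (Row leads).
- A → Player 2 plays c1 (best of 18, 13, 4); Row gets 3.
- B → Player 2 plays c3 (best of 2, 6, 8); Row gets 17.
- C → Player 2 plays c2 (best of 15, 16, 3); Row gets 8.
- D → Player 2 plays c1 (best of 14, 9, 2); Row gets 2.
Row's induced payoffs are 3, 17, 8, 2, so Row commits to B. Subgame-perfect outcome: (B, c3) with payoffs (17, 8).
Now find the simultaneous Nash equilibrium.
Row's best replies: c1→B; c2→C; c3→D.
Player 2's best replies: A→c1; B→c3; C→c2; D→c1.
Only (C, c2) has each player best-responding; Nash payoffs (8, 16).
Sequential outcome (B, c3) differs from the Nash profile (C, c2).

no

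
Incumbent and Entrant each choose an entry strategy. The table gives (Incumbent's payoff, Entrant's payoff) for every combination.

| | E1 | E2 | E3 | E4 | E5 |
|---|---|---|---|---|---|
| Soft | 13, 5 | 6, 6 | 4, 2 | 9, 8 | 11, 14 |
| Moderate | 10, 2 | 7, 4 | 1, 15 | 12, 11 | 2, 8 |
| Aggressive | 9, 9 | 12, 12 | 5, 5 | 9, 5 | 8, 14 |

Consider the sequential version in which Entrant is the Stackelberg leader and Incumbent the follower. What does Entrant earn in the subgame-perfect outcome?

Backward induction with Entrant moving first.
- E1: Incumbent compares 13, 10, 9 and picks Soft; Entrant would get 5.
- E2: Incumbent compares 6, 7, 12 and picks Aggressive; Entrant would get 12.
- E3: Incumbent compares 4, 1, 5 and picks Aggressive; Entrant would get 5.
- E4: Incumbent compares 9, 12, 9 and picks Moderate; Entrant would get 11.
- E5: Incumbent compares 11, 2, 8 and picks Soft; Entrant would get 14.
Maximizing over 5, 12, 5, 11, 14, Entrant chooses E5. Subgame-perfect outcome: (Soft, E5) with payoffs (11, 14).

14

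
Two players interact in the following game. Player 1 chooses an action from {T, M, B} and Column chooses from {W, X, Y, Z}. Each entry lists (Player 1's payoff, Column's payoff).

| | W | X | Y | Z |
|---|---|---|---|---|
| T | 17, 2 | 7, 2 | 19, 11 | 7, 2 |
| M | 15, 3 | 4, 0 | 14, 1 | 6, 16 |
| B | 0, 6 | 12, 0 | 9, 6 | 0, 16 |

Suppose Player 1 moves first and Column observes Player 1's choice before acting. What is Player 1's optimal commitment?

T

Column best-responds to each possible Player 1 move:
- T: Column compares 2, 2, 11, 2 and picks Y; Player 1 would get 19.
- M: Column compares 3, 0, 1, 16 and picks Z; Player 1 would get 6.
- B: Column compares 6, 0, 6, 16 and picks Z; Player 1 would get 0.
Player 1's induced payoffs are 19, 6, 0, so Player 1 commits to T. Subgame-perfect outcome: (T, Y) with payoffs (19, 11).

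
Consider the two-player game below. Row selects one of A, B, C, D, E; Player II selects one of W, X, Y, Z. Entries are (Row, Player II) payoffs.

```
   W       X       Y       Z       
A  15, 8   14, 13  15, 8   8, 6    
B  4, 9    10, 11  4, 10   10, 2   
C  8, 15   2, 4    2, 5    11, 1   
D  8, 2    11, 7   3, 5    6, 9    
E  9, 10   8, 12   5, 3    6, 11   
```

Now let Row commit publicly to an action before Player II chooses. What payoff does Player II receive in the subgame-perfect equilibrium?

13

Player II best-responds to each possible Row move:
- A: BR = X, leader payoff 14.
- B: BR = X, leader payoff 10.
- C: BR = W, leader payoff 8.
- D: BR = Z, leader payoff 6.
- E: BR = X, leader payoff 8.
Maximizing over 14, 10, 8, 6, 8, Row chooses A. Subgame-perfect outcome: (A, X) with payoffs (14, 13).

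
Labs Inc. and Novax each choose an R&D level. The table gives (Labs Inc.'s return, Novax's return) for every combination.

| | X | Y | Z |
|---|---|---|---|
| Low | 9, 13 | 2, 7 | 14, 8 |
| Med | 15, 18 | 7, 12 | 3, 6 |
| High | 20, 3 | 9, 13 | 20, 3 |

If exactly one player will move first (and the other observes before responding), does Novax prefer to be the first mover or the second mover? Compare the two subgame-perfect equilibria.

If Labs Inc. leads: Novax's best replies are Low→X, Med→X, High→Y; Labs Inc.'s induced payoffs 9, 15, 9; outcome (Med, X), payoffs (15, 18).
If Novax leads: Labs Inc.'s best replies are X→High, Y→High, Z→High; Novax's induced payoffs 3, 13, 3; outcome (High, Y), payoffs (9, 13).
Novax gets 13 moving first and 18 moving second, so Novax prefers to move second.

second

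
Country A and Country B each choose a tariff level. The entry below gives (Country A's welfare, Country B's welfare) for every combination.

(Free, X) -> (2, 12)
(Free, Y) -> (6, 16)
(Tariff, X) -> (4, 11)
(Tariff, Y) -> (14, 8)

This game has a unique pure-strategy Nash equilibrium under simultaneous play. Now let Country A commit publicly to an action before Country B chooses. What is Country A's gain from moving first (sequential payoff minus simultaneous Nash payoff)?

Backward induction with Country A moving first.
- Free: Country B compares 12, 16 and picks Y; Country A would get 6.
- Tariff: Country B compares 11, 8 and picks X; Country A would get 4.
Maximizing over 6, 4, Country A chooses Free. Subgame-perfect outcome: (Free, Y) with payoffs (6, 16).
Under simultaneous play:
Country A's best replies: X→Tariff; Y→Tariff.
Country B's best replies: Free→Y; Tariff→X.
The unique mutual best reply is (Tariff, X), giving (4, 11).
Country A's commitment gain: 6 − 4 = 2.

2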